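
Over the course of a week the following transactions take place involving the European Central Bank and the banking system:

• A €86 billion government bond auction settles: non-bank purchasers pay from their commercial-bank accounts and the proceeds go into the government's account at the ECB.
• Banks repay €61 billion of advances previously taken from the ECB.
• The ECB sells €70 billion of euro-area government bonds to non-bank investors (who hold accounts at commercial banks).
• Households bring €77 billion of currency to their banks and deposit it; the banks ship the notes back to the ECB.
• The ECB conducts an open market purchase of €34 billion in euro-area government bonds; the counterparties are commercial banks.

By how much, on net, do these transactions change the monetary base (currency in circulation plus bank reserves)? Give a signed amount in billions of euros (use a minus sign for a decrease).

ECB balance sheet:
  Assets:      Securities −€36B, Loans to banks −€61B
  Liabilities: Bank reserves −€106B, Currency in circulation −€77B, Government deposits +€86B
Monetary base = currency + reserves: −€77B + (−€106B) = -€183 billion.

-€183 billion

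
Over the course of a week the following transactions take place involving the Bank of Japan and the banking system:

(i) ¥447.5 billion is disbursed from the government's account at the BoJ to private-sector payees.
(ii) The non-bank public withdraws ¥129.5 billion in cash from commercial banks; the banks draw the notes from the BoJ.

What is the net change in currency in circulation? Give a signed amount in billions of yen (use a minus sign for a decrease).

+¥129.5 billion

BoJ balance sheet:
  Assets:      no change
  Liabilities: Bank reserves +¥318B, Currency in circulation +¥129.5B, Government deposits −¥447.5B
So the change in currency in circulation is +¥129.5 billion.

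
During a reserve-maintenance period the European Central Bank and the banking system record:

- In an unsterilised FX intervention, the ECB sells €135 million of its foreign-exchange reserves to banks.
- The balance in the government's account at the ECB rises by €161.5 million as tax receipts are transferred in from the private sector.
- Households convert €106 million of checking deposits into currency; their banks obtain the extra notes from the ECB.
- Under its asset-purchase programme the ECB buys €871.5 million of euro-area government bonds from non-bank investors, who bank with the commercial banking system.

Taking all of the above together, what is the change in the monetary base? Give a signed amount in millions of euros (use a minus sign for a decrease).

ECB balance sheet:
  Assets:      Securities +€871.5M, Foreign assets −€135M
  Liabilities: Bank reserves +€469M, Currency in circulation +€106M, Government deposits +€161.5M
Commercial banking system:
  Assets:      Reserves at CB +€469M, Foreign assets +€135M
  Liabilities: Checkable deposits +€604M
Monetary base = currency + reserves: +€106M + (+€469M) = +€575 million.

+€575 million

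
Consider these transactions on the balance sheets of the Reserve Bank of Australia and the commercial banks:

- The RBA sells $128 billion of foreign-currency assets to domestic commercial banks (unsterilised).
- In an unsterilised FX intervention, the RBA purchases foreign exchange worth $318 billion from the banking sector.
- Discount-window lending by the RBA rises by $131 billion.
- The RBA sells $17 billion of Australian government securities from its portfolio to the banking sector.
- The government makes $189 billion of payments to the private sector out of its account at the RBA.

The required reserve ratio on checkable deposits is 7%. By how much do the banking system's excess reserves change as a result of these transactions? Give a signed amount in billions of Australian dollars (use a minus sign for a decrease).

+$479.77 billion

FX sale $128 billion: reserves −$128B, deposits 0.
FX purchase $318 billion: reserves +$318B, deposits 0.
Discount-window loan $131 billion: reserves +$131B, deposits 0.
OMO sale (to banks) $17 billion: reserves −$17B, deposits 0.
Government spending $189 billion: reserves +$189B, deposits +$189B.
Totals: Δreserves = +$493B, Δdeposits = +$189B.
Δrequired reserves = 7% × +$189B = +$13.23B.
Δexcess reserves = Δreserves − Δrequired = +$493B − (+$13.23B) = +$479.77 billion.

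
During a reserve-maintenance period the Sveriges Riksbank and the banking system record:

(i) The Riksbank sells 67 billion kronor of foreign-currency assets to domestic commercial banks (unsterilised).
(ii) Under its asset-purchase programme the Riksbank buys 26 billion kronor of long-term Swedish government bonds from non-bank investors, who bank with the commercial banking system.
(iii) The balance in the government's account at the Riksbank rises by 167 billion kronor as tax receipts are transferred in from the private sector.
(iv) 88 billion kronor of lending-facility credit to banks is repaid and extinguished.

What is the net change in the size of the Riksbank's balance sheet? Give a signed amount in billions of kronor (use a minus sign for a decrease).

Riksbank balance sheet:
  Assets:      Securities +26B, Loans to banks −88B, Foreign assets −67B
  Liabilities: Bank reserves −296B, Government deposits +167B
Commercial banking system:
  Assets:      Reserves at CB −296B, Foreign assets +67B
  Liabilities: Checkable deposits −141B, Borrowings from CB −88B
Change in total Riksbank assets = -129 billion.

-129 billion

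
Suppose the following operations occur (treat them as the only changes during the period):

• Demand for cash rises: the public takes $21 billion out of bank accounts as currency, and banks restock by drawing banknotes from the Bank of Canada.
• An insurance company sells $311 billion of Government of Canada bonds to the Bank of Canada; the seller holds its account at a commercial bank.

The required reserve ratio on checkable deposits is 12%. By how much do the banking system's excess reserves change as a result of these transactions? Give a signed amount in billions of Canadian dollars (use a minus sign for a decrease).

Currency withdrawal $21 billion: reserves −$21B, deposits −$21B.
Asset purchase (from non-banks) $311 billion: reserves +$311B, deposits +$311B.
Totals: Δreserves = +$290B, Δdeposits = +$290B.
Δrequired reserves = 12% × +$290B = +$34.8B.
Δexcess reserves = Δreserves − Δrequired = +$290B − (+$34.8B) = +$255.2 billion.

+$255.2 billion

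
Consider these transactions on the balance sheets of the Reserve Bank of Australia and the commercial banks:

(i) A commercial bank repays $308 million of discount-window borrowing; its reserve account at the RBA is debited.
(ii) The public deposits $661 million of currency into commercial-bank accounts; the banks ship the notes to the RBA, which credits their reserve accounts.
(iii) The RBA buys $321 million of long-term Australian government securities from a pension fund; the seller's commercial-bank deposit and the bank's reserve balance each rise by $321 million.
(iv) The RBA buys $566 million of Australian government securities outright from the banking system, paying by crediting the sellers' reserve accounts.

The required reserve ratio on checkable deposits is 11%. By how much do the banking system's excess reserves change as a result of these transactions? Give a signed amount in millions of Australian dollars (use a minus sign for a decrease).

+$1131.98 million

Discount-window repayment $308 million: reserves −$308M, deposits 0.
Currency deposit $661 million: reserves +$661M, deposits +$661M.
Asset purchase (from non-banks) $321 million: reserves +$321M, deposits +$321M.
OMO purchase (from banks) $566 million: reserves +$566M, deposits 0.
Totals: Δreserves = +$1240M, Δdeposits = +$982M.
Δrequired reserves = 11% × +$982M = +$108.02M.
Δexcess reserves = Δreserves − Δrequired = +$1240M − (+$108.02M) = +$1131.98 million.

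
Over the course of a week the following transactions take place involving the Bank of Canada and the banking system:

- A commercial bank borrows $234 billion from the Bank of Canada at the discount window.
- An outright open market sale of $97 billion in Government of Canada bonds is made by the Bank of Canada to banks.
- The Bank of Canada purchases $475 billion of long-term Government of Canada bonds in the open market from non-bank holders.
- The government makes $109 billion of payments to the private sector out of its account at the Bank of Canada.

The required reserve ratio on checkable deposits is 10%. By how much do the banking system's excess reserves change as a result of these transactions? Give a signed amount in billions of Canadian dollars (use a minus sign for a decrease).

Discount-window loan $234 billion: reserves +$234B, deposits 0.
OMO sale (to banks) $97 billion: reserves −$97B, deposits 0.
Asset purchase (from non-banks) $475 billion: reserves +$475B, deposits +$475B.
Government spending $109 billion: reserves +$109B, deposits +$109B.
Totals: Δreserves = +$721B, Δdeposits = +$584B.
Δrequired reserves = 10% × +$584B = +$58.4B.
Δexcess reserves = Δreserves − Δrequired = +$721B − (+$58.4B) = +$662.6 billion.

+$662.6 billion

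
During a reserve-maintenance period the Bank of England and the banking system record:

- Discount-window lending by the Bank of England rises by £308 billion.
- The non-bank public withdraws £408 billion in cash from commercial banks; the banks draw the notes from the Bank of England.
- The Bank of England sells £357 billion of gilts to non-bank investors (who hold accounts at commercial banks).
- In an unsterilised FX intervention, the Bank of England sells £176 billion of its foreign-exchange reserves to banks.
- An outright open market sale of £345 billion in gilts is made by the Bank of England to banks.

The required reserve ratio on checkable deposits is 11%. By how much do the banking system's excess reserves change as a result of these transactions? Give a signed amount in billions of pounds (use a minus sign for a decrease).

-£893.85 billion

Discount-window loan £308 billion: reserves +£308B, deposits 0.
Currency withdrawal £408 billion: reserves −£408B, deposits −£408B.
Asset sale (to non-banks) £357 billion: reserves −£357B, deposits −£357B.
FX sale £176 billion: reserves −£176B, deposits 0.
OMO sale (to banks) £345 billion: reserves −£345B, deposits 0.
Totals: Δreserves = −£978B, Δdeposits = −£765B.
Δrequired reserves = 11% × −£765B = −£84.15B.
Δexcess reserves = Δreserves − Δrequired = −£978B − (−£84.15B) = -£893.85 billion.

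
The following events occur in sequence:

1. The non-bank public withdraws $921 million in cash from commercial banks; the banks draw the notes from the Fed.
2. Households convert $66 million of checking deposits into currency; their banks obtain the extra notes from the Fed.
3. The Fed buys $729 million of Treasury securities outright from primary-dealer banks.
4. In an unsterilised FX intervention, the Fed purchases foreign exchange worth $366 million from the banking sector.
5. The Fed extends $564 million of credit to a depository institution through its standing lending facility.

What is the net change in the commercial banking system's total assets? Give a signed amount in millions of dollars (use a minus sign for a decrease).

Fed balance sheet:
  Assets:      Securities +$729M, Loans to banks +$564M, Foreign assets +$366M
  Liabilities: Bank reserves +$672M, Currency in circulation +$987M
Commercial banking system:
  Assets:      Reserves at CB +$672M, Securities −$729M, Foreign assets −$366M
  Liabilities: Checkable deposits −$987M, Borrowings from CB +$564M
Change in total bank assets = -$423 million.

-$423 million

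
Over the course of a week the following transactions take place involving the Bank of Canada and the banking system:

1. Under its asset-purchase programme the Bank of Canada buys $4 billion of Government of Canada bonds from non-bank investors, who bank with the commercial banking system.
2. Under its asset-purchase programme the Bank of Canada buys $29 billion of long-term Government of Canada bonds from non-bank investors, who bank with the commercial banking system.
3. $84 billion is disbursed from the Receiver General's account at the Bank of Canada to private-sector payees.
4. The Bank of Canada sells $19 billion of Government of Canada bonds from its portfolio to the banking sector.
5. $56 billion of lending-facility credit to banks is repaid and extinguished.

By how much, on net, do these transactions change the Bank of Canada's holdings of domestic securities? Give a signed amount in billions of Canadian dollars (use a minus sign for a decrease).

+$14 billion

Asset purchase (from non-banks) $4 billion: securities added to the Bank of Canada's portfolio → +$4B.
Asset purchase (from non-banks) $29 billion: securities added to the Bank of Canada's portfolio → +$29B.
Government spending $84 billion: the Bank of Canada's securities portfolio is untouched → 0.
OMO sale (to banks) $19 billion: securities removed from the Bank of Canada's portfolio → −$19B.
Discount-window repayment $56 billion: the Bank of Canada's securities portfolio is untouched → 0.
Net: 4 + 29 + 0 − 19 + 0 = +$14 billion.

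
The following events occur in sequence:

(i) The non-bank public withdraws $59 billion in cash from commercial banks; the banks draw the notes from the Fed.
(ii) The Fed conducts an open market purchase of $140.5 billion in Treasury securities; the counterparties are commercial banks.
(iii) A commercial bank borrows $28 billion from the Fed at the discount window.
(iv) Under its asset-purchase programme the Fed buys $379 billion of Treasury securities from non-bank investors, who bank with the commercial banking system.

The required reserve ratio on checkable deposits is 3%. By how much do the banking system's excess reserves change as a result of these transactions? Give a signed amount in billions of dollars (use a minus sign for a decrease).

Currency withdrawal $59 billion: reserves −$59B, deposits −$59B.
OMO purchase (from banks) $140.5 billion: reserves +$140.5B, deposits 0.
Discount-window loan $28 billion: reserves +$28B, deposits 0.
Asset purchase (from non-banks) $379 billion: reserves +$379B, deposits +$379B.
Totals: Δreserves = +$488.5B, Δdeposits = +$320B.
Δrequired reserves = 3% × +$320B = +$9.6B.
Δexcess reserves = Δreserves − Δrequired = +$488.5B − (+$9.6B) = +$478.9 billion.

+$478.9 billion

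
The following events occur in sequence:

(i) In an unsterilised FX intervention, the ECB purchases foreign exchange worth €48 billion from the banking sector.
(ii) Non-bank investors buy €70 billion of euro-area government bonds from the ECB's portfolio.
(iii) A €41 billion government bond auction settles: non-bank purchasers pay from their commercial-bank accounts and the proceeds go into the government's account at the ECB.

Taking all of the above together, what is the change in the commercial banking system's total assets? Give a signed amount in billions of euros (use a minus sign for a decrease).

ECB balance sheet:
  Assets:      Securities −€70B, Foreign assets +€48B
  Liabilities: Bank reserves −€63B, Government deposits +€41B
Commercial banking system:
  Assets:      Reserves at CB −€63B, Foreign assets −€48B
  Liabilities: Checkable deposits −€111B
Change in total bank assets = -€111 billion.

-€111 billion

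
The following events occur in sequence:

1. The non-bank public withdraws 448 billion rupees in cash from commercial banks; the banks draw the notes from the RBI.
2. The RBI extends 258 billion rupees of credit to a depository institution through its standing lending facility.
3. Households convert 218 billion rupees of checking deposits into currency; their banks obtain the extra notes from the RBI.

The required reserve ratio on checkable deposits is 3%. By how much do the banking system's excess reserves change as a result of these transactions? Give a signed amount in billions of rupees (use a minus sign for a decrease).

-388.02 billion

Currency withdrawal 448 billion rupees: reserves −448B, deposits −448B.
Discount-window loan 258 billion rupees: reserves +258B, deposits 0.
Currency withdrawal 218 billion rupees: reserves −218B, deposits −218B.
Totals: Δreserves = −408B, Δdeposits = −666B.
Δrequired reserves = 3% × −666B = −19.98B.
Δexcess reserves = Δreserves − Δrequired = −408B − (−19.98B) = -388.02 billion.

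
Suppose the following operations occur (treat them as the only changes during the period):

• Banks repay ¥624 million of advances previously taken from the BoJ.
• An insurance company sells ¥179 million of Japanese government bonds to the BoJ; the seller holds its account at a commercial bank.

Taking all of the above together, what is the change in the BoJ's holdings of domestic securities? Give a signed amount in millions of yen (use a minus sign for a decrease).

Discount-window repayment ¥624 million: the BoJ's securities portfolio is untouched → 0.
Asset purchase (from non-banks) ¥179 million: securities added to the BoJ's portfolio → +¥179M.
Net: 0 + 179 = +¥179 million.

+¥179 million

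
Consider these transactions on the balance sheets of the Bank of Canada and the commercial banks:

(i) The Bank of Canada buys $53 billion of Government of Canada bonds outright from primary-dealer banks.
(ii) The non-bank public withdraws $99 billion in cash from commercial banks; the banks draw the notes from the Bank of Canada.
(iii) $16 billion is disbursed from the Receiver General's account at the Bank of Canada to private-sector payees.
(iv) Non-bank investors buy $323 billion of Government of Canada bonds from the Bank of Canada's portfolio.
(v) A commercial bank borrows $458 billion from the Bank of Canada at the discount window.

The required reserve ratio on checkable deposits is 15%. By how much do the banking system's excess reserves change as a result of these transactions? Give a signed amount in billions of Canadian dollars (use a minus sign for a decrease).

+$165.9 billion

OMO purchase (from banks) $53 billion: reserves +$53B, deposits 0.
Currency withdrawal $99 billion: reserves −$99B, deposits −$99B.
Government spending $16 billion: reserves +$16B, deposits +$16B.
Asset sale (to non-banks) $323 billion: reserves −$323B, deposits −$323B.
Discount-window loan $458 billion: reserves +$458B, deposits 0.
Totals: Δreserves = +$105B, Δdeposits = −$406B.
Δrequired reserves = 15% × −$406B = −$60.9B.
Δexcess reserves = Δreserves − Δrequired = +$105B − (−$60.9B) = +$165.9 billion.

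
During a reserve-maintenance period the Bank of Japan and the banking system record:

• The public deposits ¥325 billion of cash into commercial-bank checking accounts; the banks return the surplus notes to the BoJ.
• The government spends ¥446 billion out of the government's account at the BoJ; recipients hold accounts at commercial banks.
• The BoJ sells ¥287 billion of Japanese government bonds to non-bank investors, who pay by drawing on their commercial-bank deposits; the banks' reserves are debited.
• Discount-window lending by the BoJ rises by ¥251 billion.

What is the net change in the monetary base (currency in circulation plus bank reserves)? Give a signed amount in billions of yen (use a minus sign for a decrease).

BoJ balance sheet:
  Assets:      Securities −¥287B, Loans to banks +¥251B
  Liabilities: Bank reserves +¥735B, Currency in circulation −¥325B, Government deposits −¥446B
Monetary base = currency + reserves: −¥325B + (+¥735B) = +¥410 billion.

+¥410 billion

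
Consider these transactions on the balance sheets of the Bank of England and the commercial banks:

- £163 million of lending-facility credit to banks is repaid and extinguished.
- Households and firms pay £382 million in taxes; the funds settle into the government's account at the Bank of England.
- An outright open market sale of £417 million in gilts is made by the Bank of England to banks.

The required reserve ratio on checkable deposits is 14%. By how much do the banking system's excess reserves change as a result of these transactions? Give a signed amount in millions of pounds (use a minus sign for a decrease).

-£908.52 million

Discount-window repayment £163 million: reserves −£163M, deposits 0.
Government account inflow £382 million: reserves −£382M, deposits −£382M.
OMO sale (to banks) £417 million: reserves −£417M, deposits 0.
Totals: Δreserves = −£962M, Δdeposits = −£382M.
Δrequired reserves = 14% × −£382M = −£53.48M.
Δexcess reserves = Δreserves − Δrequired = −£962M − (−£53.48M) = -£908.52 million.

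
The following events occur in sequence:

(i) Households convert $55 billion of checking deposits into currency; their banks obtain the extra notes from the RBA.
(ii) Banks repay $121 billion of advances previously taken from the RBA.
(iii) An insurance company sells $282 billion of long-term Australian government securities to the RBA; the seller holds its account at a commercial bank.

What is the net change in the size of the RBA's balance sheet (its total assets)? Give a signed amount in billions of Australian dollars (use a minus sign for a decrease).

+$161 billion

Currency withdrawal $55 billion: only the composition of liabilities changes → 0.
Discount-window repayment $121 billion: an RBA asset is shed → −$121B.
Asset purchase (from non-banks) $282 billion: an RBA asset is acquired → +$282B.
Net: 0 − 121 + 282 = +$161 billion.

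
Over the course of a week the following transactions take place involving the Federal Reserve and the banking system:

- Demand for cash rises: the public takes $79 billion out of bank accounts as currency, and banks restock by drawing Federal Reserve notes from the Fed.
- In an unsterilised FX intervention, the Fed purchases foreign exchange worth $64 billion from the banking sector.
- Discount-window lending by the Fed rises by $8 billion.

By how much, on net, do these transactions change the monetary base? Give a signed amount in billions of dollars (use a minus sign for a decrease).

Currency withdrawal $79 billion: just a shift between currency and reserves — both are base money → 0.
FX purchase $64 billion: Fed balance sheet expands → +$64B.
Discount-window loan $8 billion: Fed balance sheet expands → +$8B.
Net: 0 + 64 + 8 = +$72 billion.

+$72 billion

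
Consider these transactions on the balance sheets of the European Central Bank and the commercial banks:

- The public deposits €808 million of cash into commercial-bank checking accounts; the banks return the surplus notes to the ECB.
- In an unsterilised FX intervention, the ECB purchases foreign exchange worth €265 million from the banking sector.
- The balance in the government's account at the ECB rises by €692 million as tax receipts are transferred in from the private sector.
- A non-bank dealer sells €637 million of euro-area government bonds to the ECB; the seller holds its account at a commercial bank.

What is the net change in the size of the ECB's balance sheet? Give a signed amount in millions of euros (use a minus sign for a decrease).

+€902 million

Currency deposit €808 million: only the composition of liabilities changes → 0.
FX purchase €265 million: an ECB asset is acquired → +€265M.
Government account inflow €692 million: only the composition of liabilities changes → 0.
Asset purchase (from non-banks) €637 million: an ECB asset is acquired → +€637M.
Net: 0 + 265 + 0 + 637 = +€902 million.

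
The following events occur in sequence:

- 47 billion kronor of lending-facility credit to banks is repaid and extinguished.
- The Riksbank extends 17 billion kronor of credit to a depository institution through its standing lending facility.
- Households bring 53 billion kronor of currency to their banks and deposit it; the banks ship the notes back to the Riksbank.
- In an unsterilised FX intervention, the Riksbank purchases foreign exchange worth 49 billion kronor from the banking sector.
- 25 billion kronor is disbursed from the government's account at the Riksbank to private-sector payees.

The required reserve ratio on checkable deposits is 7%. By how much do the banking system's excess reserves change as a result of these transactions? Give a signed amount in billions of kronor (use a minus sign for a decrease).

+91.54 billion

Discount-window repayment 47 billion kronor: reserves −47B, deposits 0.
Discount-window loan 17 billion kronor: reserves +17B, deposits 0.
Currency deposit 53 billion kronor: reserves +53B, deposits +53B.
FX purchase 49 billion kronor: reserves +49B, deposits 0.
Government spending 25 billion kronor: reserves +25B, deposits +25B.
Totals: Δreserves = +97B, Δdeposits = +78B.
Δrequired reserves = 7% × +78B = +5.46B.
Δexcess reserves = Δreserves − Δrequired = +97B − (+5.46B) = +91.54 billion.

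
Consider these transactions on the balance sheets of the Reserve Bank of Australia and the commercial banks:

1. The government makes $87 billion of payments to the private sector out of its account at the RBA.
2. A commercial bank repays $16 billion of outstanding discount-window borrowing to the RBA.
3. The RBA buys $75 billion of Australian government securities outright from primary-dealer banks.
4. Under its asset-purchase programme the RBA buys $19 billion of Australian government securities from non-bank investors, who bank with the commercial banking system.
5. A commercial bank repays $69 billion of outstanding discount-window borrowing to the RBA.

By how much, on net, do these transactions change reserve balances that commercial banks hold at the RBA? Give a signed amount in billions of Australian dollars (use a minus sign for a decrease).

Government spending $87 billion: government payments flow into bank reserve accounts → +$87B.
Discount-window repayment $16 billion: repayment is debited from reserves → −$16B.
OMO purchase (from banks) $75 billion: the RBA pays by crediting reserve accounts → +$75B.
Asset purchase (from non-banks) $19 billion: the RBA pays by crediting reserve accounts → +$19B.
Discount-window repayment $69 billion: repayment is debited from reserves → −$69B.
Net: 87 − 16 + 75 + 19 − 69 = +$96 billion.

+$96 billion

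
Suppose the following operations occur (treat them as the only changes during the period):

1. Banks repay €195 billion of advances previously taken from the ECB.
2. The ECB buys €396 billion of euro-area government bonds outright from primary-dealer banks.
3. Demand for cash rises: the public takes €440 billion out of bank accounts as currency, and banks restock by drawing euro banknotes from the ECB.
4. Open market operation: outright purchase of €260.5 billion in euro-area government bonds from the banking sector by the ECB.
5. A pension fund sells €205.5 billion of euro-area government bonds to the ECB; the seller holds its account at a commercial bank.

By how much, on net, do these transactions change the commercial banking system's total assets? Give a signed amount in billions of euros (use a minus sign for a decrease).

-€429.5 billion

ECB balance sheet:
  Assets:      Securities +€862B, Loans to banks −€195B
  Liabilities: Bank reserves +€227B, Currency in circulation +€440B
Commercial banking system:
  Assets:      Reserves at CB +€227B, Securities −€656.5B
  Liabilities: Checkable deposits −€234.5B, Borrowings from CB −€195B
Change in total bank assets = -€429.5 billion.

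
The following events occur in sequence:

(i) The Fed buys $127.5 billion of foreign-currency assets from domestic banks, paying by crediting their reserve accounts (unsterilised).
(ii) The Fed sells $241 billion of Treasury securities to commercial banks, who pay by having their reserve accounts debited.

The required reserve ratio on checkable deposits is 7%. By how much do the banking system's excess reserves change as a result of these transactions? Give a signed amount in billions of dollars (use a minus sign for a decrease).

-$113.5 billion

FX purchase $127.5 billion: reserves +$127.5B, deposits 0.
OMO sale (to banks) $241 billion: reserves −$241B, deposits 0.
Totals: Δreserves = −$113.5B, Δdeposits = 0.
Δrequired reserves = 7% × 0 = 0.
Δexcess reserves = Δreserves − Δrequired = −$113.5B − (0) = -$113.5 billion.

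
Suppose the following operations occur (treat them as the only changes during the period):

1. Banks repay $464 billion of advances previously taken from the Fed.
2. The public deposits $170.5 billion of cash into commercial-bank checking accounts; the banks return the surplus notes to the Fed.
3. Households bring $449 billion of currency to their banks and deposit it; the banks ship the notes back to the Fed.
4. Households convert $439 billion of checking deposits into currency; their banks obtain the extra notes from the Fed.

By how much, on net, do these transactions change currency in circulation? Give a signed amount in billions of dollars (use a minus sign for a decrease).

-$180.5 billion

Fed balance sheet:
  Assets:      Loans to banks −$464B
  Liabilities: Bank reserves −$283.5B, Currency in circulation −$180.5B
So the change in currency in circulation is -$180.5 billion.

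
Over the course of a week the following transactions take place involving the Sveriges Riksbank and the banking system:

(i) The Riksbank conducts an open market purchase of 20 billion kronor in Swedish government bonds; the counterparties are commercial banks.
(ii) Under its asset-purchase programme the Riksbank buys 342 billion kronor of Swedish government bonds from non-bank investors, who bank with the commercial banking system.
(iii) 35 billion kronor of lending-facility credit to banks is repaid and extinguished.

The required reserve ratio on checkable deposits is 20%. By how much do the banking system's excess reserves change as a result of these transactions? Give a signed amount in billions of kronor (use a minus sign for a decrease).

+258.6 billion

OMO purchase (from banks) 20 billion kronor: reserves +20B, deposits 0.
Asset purchase (from non-banks) 342 billion kronor: reserves +342B, deposits +342B.
Discount-window repayment 35 billion kronor: reserves −35B, deposits 0.
Totals: Δreserves = +327B, Δdeposits = +342B.
Δrequired reserves = 20% × +342B = +68.4B.
Δexcess reserves = Δreserves − Δrequired = +327B − (+68.4B) = +258.6 billion.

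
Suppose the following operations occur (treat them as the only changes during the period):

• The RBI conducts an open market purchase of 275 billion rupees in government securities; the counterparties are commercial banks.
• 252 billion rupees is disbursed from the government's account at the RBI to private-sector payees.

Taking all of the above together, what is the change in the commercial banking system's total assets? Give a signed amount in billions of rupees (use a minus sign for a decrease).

RBI balance sheet:
  Assets:      Securities +275B
  Liabilities: Bank reserves +527B, Government deposits −252B
Commercial banking system:
  Assets:      Reserves at CB +527B, Securities −275B
  Liabilities: Checkable deposits +252B
Change in total bank assets = +252 billion.

+252 billion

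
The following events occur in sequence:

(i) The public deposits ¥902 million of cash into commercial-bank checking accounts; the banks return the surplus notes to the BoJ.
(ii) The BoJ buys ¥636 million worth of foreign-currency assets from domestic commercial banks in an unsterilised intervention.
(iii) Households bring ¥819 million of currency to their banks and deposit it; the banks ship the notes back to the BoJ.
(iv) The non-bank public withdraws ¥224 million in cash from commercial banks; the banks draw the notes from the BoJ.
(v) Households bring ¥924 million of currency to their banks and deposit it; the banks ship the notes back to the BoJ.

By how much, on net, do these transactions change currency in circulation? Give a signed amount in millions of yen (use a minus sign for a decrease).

BoJ balance sheet:
  Assets:      Foreign assets +¥636M
  Liabilities: Bank reserves +¥3057M, Currency in circulation −¥2421M
Commercial banking system:
  Assets:      Reserves at CB +¥3057M, Foreign assets −¥636M
  Liabilities: Checkable deposits +¥2421M
So the change in currency in circulation is -¥2421 million.

-¥2421 million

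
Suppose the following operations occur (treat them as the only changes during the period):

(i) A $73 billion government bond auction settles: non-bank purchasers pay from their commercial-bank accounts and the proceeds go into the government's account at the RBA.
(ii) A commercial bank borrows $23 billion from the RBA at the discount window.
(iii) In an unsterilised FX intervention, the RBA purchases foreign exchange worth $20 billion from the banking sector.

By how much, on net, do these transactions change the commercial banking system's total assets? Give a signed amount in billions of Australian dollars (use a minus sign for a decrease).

RBA balance sheet:
  Assets:      Loans to banks +$23B, Foreign assets +$20B
  Liabilities: Bank reserves −$30B, Government deposits +$73B
Commercial banking system:
  Assets:      Reserves at CB −$30B, Foreign assets −$20B
  Liabilities: Checkable deposits −$73B, Borrowings from CB +$23B
Change in total bank assets = -$50 billion.

-$50 billion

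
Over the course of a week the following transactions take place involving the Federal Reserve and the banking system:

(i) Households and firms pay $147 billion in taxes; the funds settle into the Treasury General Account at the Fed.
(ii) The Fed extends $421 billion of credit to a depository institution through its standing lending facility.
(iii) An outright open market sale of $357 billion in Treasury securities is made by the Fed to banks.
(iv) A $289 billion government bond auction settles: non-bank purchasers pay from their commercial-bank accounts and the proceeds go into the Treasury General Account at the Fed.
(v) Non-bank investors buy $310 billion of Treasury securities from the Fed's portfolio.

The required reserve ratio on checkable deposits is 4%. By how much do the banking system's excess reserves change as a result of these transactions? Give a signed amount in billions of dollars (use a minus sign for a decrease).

Government account inflow $147 billion: reserves −$147B, deposits −$147B.
Discount-window loan $421 billion: reserves +$421B, deposits 0.
OMO sale (to banks) $357 billion: reserves −$357B, deposits 0.
Government account inflow $289 billion: reserves −$289B, deposits −$289B.
Asset sale (to non-banks) $310 billion: reserves −$310B, deposits −$310B.
Totals: Δreserves = −$682B, Δdeposits = −$746B.
Δrequired reserves = 4% × −$746B = −$29.84B.
Δexcess reserves = Δreserves − Δrequired = −$682B − (−$29.84B) = -$652.16 billion.

-$652.16 billion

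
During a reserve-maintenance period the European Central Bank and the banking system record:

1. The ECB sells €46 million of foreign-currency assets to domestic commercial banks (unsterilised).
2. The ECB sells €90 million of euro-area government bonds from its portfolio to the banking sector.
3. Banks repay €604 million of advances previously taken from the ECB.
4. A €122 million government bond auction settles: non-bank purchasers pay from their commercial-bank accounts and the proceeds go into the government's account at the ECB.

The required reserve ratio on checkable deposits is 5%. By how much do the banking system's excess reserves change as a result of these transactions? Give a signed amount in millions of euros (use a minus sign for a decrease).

FX sale €46 million: reserves −€46M, deposits 0.
OMO sale (to banks) €90 million: reserves −€90M, deposits 0.
Discount-window repayment €604 million: reserves −€604M, deposits 0.
Government account inflow €122 million: reserves −€122M, deposits −€122M.
Totals: Δreserves = −€862M, Δdeposits = −€122M.
Δrequired reserves = 5% × −€122M = −€6.1M.
Δexcess reserves = Δreserves − Δrequired = −€862M − (−€6.1M) = -€855.9 million.

-€855.9 million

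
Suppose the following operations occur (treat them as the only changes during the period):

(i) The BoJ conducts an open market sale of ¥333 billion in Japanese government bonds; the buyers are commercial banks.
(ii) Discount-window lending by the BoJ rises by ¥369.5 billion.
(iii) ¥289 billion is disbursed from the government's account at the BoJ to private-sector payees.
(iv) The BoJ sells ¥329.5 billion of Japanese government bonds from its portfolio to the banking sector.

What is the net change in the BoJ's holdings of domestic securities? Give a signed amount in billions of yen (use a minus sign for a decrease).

OMO sale (to banks) ¥333 billion: securities removed from the BoJ's portfolio → −¥333B.
Discount-window loan ¥369.5 billion: the BoJ's securities portfolio is untouched → 0.
Government spending ¥289 billion: the BoJ's securities portfolio is untouched → 0.
OMO sale (to banks) ¥329.5 billion: securities removed from the BoJ's portfolio → −¥329.5B.
Net: −333 + 0 + 0 − 329.5 = -¥662.5 billion.

-¥662.5 billion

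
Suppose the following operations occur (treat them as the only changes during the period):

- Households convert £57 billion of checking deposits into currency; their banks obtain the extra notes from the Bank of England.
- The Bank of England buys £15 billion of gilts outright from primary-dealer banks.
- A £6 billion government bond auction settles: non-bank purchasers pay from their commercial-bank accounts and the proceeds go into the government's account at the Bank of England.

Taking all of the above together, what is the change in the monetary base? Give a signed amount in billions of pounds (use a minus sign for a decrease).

Bank of England balance sheet:
  Assets:      Securities +£15B
  Liabilities: Bank reserves −£48B, Currency in circulation +£57B, Government deposits +£6B
Commercial banking system:
  Assets:      Reserves at CB −£48B, Securities −£15B
  Liabilities: Checkable deposits −£63B
Monetary base = currency + reserves: +£57B + (−£48B) = +£9 billion.

+£9 billion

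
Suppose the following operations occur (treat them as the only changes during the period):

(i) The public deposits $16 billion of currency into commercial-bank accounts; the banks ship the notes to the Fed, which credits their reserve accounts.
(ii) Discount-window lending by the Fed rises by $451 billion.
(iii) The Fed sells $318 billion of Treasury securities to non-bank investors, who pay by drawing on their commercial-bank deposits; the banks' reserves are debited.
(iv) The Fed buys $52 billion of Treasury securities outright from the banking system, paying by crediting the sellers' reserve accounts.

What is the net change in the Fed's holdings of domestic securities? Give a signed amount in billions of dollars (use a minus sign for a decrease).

Currency deposit $16 billion: the Fed's securities portfolio is untouched → 0.
Discount-window loan $451 billion: the Fed's securities portfolio is untouched → 0.
Asset sale (to non-banks) $318 billion: securities removed from the Fed's portfolio → −$318B.
OMO purchase (from banks) $52 billion: securities added to the Fed's portfolio → +$52B.
Net: 0 + 0 − 318 + 52 = -$266 billion.

-$266 billion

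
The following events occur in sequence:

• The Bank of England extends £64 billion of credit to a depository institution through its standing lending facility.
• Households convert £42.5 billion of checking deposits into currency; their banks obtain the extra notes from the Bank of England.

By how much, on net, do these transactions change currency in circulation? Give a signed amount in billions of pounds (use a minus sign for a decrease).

Discount-window loan £64 billion: no currency enters or leaves circulation → 0.
Currency withdrawal £42.5 billion: notes leave the central bank → +£42.5B.
Net: 0 + 42.5 = +£42.5 billion.

+£42.5 billion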